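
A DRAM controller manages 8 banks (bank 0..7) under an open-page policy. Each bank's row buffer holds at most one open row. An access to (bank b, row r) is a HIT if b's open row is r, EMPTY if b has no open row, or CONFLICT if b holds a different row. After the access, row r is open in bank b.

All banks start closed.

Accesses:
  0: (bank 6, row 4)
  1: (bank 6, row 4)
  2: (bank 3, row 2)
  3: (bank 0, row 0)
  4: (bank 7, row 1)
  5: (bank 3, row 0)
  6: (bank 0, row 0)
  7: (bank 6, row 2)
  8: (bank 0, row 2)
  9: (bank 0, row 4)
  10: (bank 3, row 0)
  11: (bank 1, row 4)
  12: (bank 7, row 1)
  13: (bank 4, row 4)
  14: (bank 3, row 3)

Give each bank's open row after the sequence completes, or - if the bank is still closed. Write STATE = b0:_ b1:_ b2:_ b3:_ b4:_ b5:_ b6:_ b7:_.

STATE = b0:4 b1:4 b2:- b3:3 b4:4 b5:- b6:2 b7:1

#0 (6,4) E
#1 (6,4) H  (was 4)
#2 (3,2) E
#3 (0,0) E
#4 (7,1) E
#5 (3,0) C  (was 2)
#6 (0,0) H  (was 0)
#7 (6,2) C  (was 4)
#8 (0,2) C  (was 0)
#9 (0,4) C  (was 2)
#10 (3,0) H  (was 0)
#11 (1,4) E
#12 (7,1) H  (was 1)
#13 (4,4) E
#14 (3,3) C  (was 0)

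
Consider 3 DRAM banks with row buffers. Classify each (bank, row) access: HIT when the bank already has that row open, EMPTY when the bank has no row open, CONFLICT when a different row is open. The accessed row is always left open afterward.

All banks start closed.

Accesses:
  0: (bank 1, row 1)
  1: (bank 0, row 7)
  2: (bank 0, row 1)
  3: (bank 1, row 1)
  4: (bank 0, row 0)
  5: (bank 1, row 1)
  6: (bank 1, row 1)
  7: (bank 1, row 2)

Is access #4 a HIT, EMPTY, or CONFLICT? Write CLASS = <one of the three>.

step 0: bank1 None->1 [EMPTY]
step 1: bank0 None->7 [EMPTY]
step 2: bank0 7->1 [CONFLICT]
step 3: bank1 1->1 [HIT]
step 4: bank0 1->0 [CONFLICT]
step 5: bank1 1->1 [HIT]
step 6: bank1 1->1 [HIT]
step 7: bank1 1->2 [CONFLICT]

CLASS = CONFLICT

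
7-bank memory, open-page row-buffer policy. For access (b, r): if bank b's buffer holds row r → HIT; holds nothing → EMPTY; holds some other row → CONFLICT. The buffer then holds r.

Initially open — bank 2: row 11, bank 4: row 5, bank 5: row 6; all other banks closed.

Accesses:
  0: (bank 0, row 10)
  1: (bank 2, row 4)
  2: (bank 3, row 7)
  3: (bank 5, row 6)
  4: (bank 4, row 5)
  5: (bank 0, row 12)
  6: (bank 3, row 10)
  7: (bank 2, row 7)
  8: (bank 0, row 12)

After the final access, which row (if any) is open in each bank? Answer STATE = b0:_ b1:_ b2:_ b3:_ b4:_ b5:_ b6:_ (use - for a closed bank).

step 0: bank0 None->10 [EMPTY]
step 1: bank2 11->4 [CONFLICT]
step 2: bank3 None->7 [EMPTY]
step 3: bank5 6->6 [HIT]
step 4: bank4 5->5 [HIT]
step 5: bank0 10->12 [CONFLICT]
step 6: bank3 7->10 [CONFLICT]
step 7: bank2 4->7 [CONFLICT]
step 8: bank0 12->12 [HIT]

STATE = b0:12 b1:- b2:7 b3:10 b4:5 b5:6 b6:-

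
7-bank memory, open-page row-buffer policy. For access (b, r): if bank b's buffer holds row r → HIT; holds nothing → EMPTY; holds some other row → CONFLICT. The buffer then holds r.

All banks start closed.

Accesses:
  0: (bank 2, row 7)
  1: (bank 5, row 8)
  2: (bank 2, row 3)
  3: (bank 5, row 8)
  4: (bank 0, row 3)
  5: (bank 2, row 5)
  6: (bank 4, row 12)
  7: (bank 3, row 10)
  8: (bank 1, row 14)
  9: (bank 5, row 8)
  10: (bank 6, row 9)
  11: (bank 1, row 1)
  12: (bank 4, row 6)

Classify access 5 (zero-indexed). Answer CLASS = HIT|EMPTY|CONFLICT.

0: bank 2 row 7 — prev None → EMPTY
1: bank 5 row 8 — prev None → EMPTY
2: bank 2 row 3 — prev 7 → CONFLICT
3: bank 5 row 8 — prev 8 → HIT
4: bank 0 row 3 — prev None → EMPTY
5: bank 2 row 5 — prev 3 → CONFLICT
6: bank 4 row 12 — prev None → EMPTY
7: bank 3 row 10 — prev None → EMPTY
8: bank 1 row 14 — prev None → EMPTY
9: bank 5 row 8 — prev 8 → HIT
10: bank 6 row 9 — prev None → EMPTY
11: bank 1 row 1 — prev 14 → CONFLICT
12: bank 4 row 6 — prev 12 → CONFLICT

CLASS = CONFLICT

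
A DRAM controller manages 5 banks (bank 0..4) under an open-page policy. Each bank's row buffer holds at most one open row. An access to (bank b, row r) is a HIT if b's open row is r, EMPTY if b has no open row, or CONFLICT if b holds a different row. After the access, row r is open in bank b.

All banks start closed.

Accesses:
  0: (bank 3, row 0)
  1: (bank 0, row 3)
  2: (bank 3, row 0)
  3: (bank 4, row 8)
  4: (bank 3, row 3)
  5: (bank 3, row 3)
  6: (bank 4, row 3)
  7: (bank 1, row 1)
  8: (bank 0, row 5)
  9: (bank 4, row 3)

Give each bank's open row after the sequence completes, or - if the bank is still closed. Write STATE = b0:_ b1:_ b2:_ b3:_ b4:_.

STATE = b0:5 b1:1 b2:- b3:3 b4:3

#0 (3,0) E
#1 (0,3) E
#2 (3,0) H  (was 0)
#3 (4,8) E
#4 (3,3) C  (was 0)
#5 (3,3) H  (was 3)
#6 (4,3) C  (was 8)
#7 (1,1) E
#8 (0,5) C  (was 3)
#9 (4,3) H  (was 3)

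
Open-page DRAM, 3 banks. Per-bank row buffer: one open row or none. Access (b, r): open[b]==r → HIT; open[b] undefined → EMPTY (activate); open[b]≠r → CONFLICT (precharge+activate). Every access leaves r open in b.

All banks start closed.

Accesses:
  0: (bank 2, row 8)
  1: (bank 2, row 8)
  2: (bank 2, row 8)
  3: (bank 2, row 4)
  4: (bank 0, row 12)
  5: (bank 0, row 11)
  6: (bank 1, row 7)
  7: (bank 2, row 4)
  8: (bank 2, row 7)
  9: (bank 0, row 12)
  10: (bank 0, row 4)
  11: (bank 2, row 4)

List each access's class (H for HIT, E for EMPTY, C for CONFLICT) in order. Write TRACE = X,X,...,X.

TRACE = E,H,H,C,E,C,E,H,C,C,C,C

step 0: bank2 None->8 [EMPTY]
step 1: bank2 8->8 [HIT]
step 2: bank2 8->8 [HIT]
step 3: bank2 8->4 [CONFLICT]
step 4: bank0 None->12 [EMPTY]
step 5: bank0 12->11 [CONFLICT]
step 6: bank1 None->7 [EMPTY]
step 7: bank2 4->4 [HIT]
step 8: bank2 4->7 [CONFLICT]
step 9: bank0 11->12 [CONFLICT]
step 10: bank0 12->4 [CONFLICT]
step 11: bank2 7->4 [CONFLICT]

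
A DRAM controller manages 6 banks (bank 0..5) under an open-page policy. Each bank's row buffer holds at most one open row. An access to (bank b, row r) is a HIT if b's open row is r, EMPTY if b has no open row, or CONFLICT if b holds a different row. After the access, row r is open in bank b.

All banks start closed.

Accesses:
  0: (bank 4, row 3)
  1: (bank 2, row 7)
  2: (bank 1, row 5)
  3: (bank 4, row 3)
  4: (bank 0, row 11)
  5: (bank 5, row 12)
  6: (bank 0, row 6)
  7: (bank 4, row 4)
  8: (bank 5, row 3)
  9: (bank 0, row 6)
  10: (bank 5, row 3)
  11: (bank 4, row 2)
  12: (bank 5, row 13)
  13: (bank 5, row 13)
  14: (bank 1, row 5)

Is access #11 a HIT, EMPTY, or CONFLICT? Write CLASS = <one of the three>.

step 0: bank4 None->3 [EMPTY]
step 1: bank2 None->7 [EMPTY]
step 2: bank1 None->5 [EMPTY]
step 3: bank4 3->3 [HIT]
step 4: bank0 None->11 [EMPTY]
step 5: bank5 None->12 [EMPTY]
step 6: bank0 11->6 [CONFLICT]
step 7: bank4 3->4 [CONFLICT]
step 8: bank5 12->3 [CONFLICT]
step 9: bank0 6->6 [HIT]
step 10: bank5 3->3 [HIT]
step 11: bank4 4->2 [CONFLICT]
step 12: bank5 3->13 [CONFLICT]
step 13: bank5 13->13 [HIT]
step 14: bank1 5->5 [HIT]

CLASS = CONFLICT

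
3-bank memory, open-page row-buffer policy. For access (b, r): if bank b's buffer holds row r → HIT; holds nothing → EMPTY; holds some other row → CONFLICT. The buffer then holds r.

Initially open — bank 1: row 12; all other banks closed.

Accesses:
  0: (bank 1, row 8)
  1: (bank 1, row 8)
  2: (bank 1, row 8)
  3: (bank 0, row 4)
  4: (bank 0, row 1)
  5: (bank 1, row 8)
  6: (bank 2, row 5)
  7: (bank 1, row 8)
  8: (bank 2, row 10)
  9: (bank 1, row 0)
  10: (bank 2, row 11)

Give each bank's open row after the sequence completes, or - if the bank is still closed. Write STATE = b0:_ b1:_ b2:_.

STATE = b0:1 b1:0 b2:11

  [0] b1 r8: had r12 ⇒ C
  [1] b1 r8: had r8 ⇒ H
  [2] b1 r8: had r8 ⇒ H
  [3] b0 r4: no row ⇒ E
  [4] b0 r1: had r4 ⇒ C
  [5] b1 r8: had r8 ⇒ H
  [6] b2 r5: no row ⇒ E
  [7] b1 r8: had r8 ⇒ H
  [8] b2 r10: had r5 ⇒ C
  [9] b1 r0: had r8 ⇒ C
  [10] b2 r11: had r10 ⇒ C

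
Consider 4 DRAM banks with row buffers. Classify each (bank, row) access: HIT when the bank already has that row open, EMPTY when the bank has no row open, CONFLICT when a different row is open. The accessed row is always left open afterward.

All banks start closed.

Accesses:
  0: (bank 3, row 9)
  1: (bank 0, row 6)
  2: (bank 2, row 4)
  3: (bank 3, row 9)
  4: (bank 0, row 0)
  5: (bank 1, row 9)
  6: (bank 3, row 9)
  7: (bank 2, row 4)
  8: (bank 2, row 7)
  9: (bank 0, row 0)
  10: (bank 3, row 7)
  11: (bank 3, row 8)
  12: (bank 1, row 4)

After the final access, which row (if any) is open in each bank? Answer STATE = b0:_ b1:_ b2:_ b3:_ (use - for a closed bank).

#0 (3,9) E
#1 (0,6) E
#2 (2,4) E
#3 (3,9) H  (was 9)
#4 (0,0) C  (was 6)
#5 (1,9) E
#6 (3,9) H  (was 9)
#7 (2,4) H  (was 4)
#8 (2,7) C  (was 4)
#9 (0,0) H  (was 0)
#10 (3,7) C  (was 9)
#11 (3,8) C  (was 7)
#12 (1,4) C  (was 9)

STATE = b0:0 b1:4 b2:7 b3:8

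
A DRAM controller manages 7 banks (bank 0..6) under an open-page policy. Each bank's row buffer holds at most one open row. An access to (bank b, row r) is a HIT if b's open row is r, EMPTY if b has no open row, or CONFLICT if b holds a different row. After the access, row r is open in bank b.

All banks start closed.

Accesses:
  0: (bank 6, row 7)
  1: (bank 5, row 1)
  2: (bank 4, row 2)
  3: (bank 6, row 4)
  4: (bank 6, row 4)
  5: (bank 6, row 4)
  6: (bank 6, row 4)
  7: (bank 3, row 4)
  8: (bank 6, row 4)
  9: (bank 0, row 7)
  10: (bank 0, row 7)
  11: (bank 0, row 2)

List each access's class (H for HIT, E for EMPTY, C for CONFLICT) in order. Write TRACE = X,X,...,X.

  [0] b6 r7: no row ⇒ E
  [1] b5 r1: no row ⇒ E
  [2] b4 r2: no row ⇒ E
  [3] b6 r4: had r7 ⇒ C
  [4] b6 r4: had r4 ⇒ H
  [5] b6 r4: had r4 ⇒ H
  [6] b6 r4: had r4 ⇒ H
  [7] b3 r4: no row ⇒ E
  [8] b6 r4: had r4 ⇒ H
  [9] b0 r7: no row ⇒ E
  [10] b0 r7: had r7 ⇒ H
  [11] b0 r2: had r7 ⇒ C

TRACE = E,E,E,C,H,H,H,E,H,E,H,C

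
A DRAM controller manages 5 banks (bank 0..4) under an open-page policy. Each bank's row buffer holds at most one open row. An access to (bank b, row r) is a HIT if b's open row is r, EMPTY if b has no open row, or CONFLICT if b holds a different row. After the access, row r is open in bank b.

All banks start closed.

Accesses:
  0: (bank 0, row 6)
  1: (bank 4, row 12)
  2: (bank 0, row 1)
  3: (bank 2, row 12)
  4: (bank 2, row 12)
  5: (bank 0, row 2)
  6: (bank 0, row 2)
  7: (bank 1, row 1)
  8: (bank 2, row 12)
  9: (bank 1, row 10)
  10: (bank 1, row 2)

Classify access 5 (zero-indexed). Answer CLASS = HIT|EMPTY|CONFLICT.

CLASS = CONFLICT

  [0] b0 r6: no row ⇒ E
  [1] b4 r12: no row ⇒ E
  [2] b0 r1: had r6 ⇒ C
  [3] b2 r12: no row ⇒ E
  [4] b2 r12: had r12 ⇒ H
  [5] b0 r2: had r1 ⇒ C
  [6] b0 r2: had r2 ⇒ H
  [7] b1 r1: no row ⇒ E
  [8] b2 r12: had r12 ⇒ H
  [9] b1 r10: had r1 ⇒ C
  [10] b1 r2: had r10 ⇒ C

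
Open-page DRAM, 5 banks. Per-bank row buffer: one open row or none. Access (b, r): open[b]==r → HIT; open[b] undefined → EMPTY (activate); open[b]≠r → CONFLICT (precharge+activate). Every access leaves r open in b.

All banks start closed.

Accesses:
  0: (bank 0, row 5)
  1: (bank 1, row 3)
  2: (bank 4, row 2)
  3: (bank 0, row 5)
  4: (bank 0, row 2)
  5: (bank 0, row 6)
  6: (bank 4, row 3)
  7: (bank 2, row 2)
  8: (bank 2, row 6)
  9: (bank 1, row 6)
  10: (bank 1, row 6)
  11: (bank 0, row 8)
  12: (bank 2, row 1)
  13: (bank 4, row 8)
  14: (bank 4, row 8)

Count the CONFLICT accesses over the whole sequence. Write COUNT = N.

COUNT = 8

step 0: bank0 None->5 [EMPTY]
step 1: bank1 None->3 [EMPTY]
step 2: bank4 None->2 [EMPTY]
step 3: bank0 5->5 [HIT]
step 4: bank0 5->2 [CONFLICT]
step 5: bank0 2->6 [CONFLICT]
step 6: bank4 2->3 [CONFLICT]
step 7: bank2 None->2 [EMPTY]
step 8: bank2 2->6 [CONFLICT]
step 9: bank1 3->6 [CONFLICT]
step 10: bank1 6->6 [HIT]
step 11: bank0 6->8 [CONFLICT]
step 12: bank2 6->1 [CONFLICT]
step 13: bank4 3->8 [CONFLICT]
step 14: bank4 8->8 [HIT]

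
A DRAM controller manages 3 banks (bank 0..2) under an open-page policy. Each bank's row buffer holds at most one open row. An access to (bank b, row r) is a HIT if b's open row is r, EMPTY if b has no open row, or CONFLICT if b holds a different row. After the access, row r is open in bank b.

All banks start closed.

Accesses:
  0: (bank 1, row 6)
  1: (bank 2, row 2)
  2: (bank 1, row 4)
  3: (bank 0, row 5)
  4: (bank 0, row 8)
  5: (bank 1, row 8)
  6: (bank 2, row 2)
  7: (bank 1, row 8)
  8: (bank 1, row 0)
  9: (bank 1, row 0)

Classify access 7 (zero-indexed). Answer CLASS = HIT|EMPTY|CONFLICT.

#0 (1,6) E
#1 (2,2) E
#2 (1,4) C  (was 6)
#3 (0,5) E
#4 (0,8) C  (was 5)
#5 (1,8) C  (was 4)
#6 (2,2) H  (was 2)
#7 (1,8) H  (was 8)
#8 (1,0) C  (was 8)
#9 (1,0) H  (was 0)

CLASS = HIT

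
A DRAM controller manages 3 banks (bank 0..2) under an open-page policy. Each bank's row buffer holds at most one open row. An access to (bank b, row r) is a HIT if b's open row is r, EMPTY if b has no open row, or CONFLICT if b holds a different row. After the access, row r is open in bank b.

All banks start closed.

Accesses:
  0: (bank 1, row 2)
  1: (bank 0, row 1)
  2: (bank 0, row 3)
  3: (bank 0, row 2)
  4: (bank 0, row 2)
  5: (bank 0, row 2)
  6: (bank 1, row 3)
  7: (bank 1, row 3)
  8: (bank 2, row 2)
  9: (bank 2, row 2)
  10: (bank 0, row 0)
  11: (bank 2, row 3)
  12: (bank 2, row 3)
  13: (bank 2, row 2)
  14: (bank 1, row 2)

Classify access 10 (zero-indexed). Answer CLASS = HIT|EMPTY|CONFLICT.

#0 (1,2) E
#1 (0,1) E
#2 (0,3) C  (was 1)
#3 (0,2) C  (was 3)
#4 (0,2) H  (was 2)
#5 (0,2) H  (was 2)
#6 (1,3) C  (was 2)
#7 (1,3) H  (was 3)
#8 (2,2) E
#9 (2,2) H  (was 2)
#10 (0,0) C  (was 2)
#11 (2,3) C  (was 2)
#12 (2,3) H  (was 3)
#13 (2,2) C  (was 3)
#14 (1,2) C  (was 3)

CLASS = CONFLICT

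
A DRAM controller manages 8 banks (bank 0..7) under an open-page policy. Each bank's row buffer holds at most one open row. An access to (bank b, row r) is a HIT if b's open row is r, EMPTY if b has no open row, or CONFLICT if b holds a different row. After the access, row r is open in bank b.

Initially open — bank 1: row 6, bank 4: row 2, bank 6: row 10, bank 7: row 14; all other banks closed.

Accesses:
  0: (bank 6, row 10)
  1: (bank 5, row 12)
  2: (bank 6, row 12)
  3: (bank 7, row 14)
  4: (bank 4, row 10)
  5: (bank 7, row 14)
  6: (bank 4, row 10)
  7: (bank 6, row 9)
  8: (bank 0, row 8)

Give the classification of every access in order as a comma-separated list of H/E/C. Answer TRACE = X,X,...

TRACE = H,E,C,H,C,H,H,C,E

  [0] b6 r10: had r10 ⇒ H
  [1] b5 r12: no row ⇒ E
  [2] b6 r12: had r10 ⇒ C
  [3] b7 r14: had r14 ⇒ H
  [4] b4 r10: had r2 ⇒ C
  [5] b7 r14: had r14 ⇒ H
  [6] b4 r10: had r10 ⇒ H
  [7] b6 r9: had r12 ⇒ C
  [8] b0 r8: no row ⇒ E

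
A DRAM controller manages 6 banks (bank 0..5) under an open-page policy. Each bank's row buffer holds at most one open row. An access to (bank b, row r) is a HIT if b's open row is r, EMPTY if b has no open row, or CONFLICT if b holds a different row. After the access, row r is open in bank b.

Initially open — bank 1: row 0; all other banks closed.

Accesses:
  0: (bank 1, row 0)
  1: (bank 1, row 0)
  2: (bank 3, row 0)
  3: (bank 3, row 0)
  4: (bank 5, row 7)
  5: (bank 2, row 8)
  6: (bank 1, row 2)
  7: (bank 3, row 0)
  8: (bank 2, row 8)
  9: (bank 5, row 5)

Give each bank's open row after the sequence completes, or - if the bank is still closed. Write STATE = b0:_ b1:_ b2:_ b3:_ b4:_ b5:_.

0: bank 1 row 0 — prev 0 → HIT
1: bank 1 row 0 — prev 0 → HIT
2: bank 3 row 0 — prev None → EMPTY
3: bank 3 row 0 — prev 0 → HIT
4: bank 5 row 7 — prev None → EMPTY
5: bank 2 row 8 — prev None → EMPTY
6: bank 1 row 2 — prev 0 → CONFLICT
7: bank 3 row 0 — prev 0 → HIT
8: bank 2 row 8 — prev 8 → HIT
9: bank 5 row 5 — prev 7 → CONFLICT

STATE = b0:- b1:2 b2:8 b3:0 b4:- b5:5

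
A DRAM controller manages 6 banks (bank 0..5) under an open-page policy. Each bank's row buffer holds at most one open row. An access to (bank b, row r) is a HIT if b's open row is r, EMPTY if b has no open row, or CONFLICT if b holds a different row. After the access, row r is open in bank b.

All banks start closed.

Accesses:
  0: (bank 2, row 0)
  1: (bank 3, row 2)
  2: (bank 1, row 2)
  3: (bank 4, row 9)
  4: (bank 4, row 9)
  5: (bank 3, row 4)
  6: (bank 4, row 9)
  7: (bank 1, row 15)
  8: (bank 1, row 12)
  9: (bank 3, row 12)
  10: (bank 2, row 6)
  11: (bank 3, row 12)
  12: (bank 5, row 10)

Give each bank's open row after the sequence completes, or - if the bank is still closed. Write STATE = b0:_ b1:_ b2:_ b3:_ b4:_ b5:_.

#0 (2,0) E
#1 (3,2) E
#2 (1,2) E
#3 (4,9) E
#4 (4,9) H  (was 9)
#5 (3,4) C  (was 2)
#6 (4,9) H  (was 9)
#7 (1,15) C  (was 2)
#8 (1,12) C  (was 15)
#9 (3,12) C  (was 4)
#10 (2,6) C  (was 0)
#11 (3,12) H  (was 12)
#12 (5,10) E

STATE = b0:- b1:12 b2:6 b3:12 b4:9 b5:10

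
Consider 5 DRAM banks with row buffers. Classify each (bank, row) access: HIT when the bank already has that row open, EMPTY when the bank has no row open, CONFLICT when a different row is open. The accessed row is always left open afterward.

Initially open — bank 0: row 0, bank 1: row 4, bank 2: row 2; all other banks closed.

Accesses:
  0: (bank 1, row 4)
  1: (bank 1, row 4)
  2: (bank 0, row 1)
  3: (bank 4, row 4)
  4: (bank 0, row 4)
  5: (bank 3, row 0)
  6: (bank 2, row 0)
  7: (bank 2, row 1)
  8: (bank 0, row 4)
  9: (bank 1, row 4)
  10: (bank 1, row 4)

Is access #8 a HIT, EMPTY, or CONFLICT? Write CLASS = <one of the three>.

step 0: bank1 4->4 [HIT]
step 1: bank1 4->4 [HIT]
step 2: bank0 0->1 [CONFLICT]
step 3: bank4 None->4 [EMPTY]
step 4: bank0 1->4 [CONFLICT]
step 5: bank3 None->0 [EMPTY]
step 6: bank2 2->0 [CONFLICT]
step 7: bank2 0->1 [CONFLICT]
step 8: bank0 4->4 [HIT]
step 9: bank1 4->4 [HIT]
step 10: bank1 4->4 [HIT]

CLASS = HIT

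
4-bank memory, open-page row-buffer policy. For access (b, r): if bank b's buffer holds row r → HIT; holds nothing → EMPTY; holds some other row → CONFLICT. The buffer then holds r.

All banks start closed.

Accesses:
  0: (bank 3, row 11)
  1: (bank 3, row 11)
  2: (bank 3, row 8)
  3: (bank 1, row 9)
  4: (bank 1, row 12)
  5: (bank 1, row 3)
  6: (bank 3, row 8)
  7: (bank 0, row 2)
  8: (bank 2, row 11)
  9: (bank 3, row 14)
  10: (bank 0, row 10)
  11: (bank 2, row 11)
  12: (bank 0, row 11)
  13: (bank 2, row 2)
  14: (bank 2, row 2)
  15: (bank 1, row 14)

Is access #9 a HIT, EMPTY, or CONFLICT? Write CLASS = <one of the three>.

  [0] b3 r11: no row ⇒ E
  [1] b3 r11: had r11 ⇒ H
  [2] b3 r8: had r11 ⇒ C
  [3] b1 r9: no row ⇒ E
  [4] b1 r12: had r9 ⇒ C
  [5] b1 r3: had r12 ⇒ C
  [6] b3 r8: had r8 ⇒ H
  [7] b0 r2: no row ⇒ E
  [8] b2 r11: no row ⇒ E
  [9] b3 r14: had r8 ⇒ C
  [10] b0 r10: had r2 ⇒ C
  [11] b2 r11: had r11 ⇒ H
  [12] b0 r11: had r10 ⇒ C
  [13] b2 r2: had r11 ⇒ C
  [14] b2 r2: had r2 ⇒ H
  [15] b1 r14: had r3 ⇒ C

CLASS = CONFLICT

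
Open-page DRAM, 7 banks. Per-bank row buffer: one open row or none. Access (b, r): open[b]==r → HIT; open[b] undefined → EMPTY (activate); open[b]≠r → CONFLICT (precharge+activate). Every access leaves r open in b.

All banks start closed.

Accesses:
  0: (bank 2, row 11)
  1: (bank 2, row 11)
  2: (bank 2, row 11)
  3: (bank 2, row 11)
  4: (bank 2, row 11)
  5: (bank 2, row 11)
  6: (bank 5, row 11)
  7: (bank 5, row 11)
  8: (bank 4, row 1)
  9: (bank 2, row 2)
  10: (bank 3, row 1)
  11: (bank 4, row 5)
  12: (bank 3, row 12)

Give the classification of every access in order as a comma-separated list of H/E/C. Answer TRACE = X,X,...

0: bank 2 row 11 — prev None → EMPTY
1: bank 2 row 11 — prev 11 → HIT
2: bank 2 row 11 — prev 11 → HIT
3: bank 2 row 11 — prev 11 → HIT
4: bank 2 row 11 — prev 11 → HIT
5: bank 2 row 11 — prev 11 → HIT
6: bank 5 row 11 — prev None → EMPTY
7: bank 5 row 11 — prev 11 → HIT
8: bank 4 row 1 — prev None → EMPTY
9: bank 2 row 2 — prev 11 → CONFLICT
10: bank 3 row 1 — prev None → EMPTY
11: bank 4 row 5 — prev 1 → CONFLICT
12: bank 3 row 12 — prev 1 → CONFLICT

TRACE = E,H,H,H,H,H,E,H,E,C,E,C,C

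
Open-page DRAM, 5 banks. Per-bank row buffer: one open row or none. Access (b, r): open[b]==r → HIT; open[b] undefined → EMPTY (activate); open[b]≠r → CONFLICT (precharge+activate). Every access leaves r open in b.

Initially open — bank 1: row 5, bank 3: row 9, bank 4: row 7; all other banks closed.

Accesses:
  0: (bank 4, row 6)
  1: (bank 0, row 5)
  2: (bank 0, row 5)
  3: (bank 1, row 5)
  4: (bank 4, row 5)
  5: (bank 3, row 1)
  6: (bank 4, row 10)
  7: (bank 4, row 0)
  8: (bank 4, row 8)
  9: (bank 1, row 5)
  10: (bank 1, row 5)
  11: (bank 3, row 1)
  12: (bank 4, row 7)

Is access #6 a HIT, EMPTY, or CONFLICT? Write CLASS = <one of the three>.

  [0] b4 r6: had r7 ⇒ C
  [1] b0 r5: no row ⇒ E
  [2] b0 r5: had r5 ⇒ H
  [3] b1 r5: had r5 ⇒ H
  [4] b4 r5: had r6 ⇒ C
  [5] b3 r1: had r9 ⇒ C
  [6] b4 r10: had r5 ⇒ C
  [7] b4 r0: had r10 ⇒ C
  [8] b4 r8: had r0 ⇒ C
  [9] b1 r5: had r5 ⇒ H
  [10] b1 r5: had r5 ⇒ H
  [11] b3 r1: had r1 ⇒ H
  [12] b4 r7: had r8 ⇒ C

CLASS = CONFLICT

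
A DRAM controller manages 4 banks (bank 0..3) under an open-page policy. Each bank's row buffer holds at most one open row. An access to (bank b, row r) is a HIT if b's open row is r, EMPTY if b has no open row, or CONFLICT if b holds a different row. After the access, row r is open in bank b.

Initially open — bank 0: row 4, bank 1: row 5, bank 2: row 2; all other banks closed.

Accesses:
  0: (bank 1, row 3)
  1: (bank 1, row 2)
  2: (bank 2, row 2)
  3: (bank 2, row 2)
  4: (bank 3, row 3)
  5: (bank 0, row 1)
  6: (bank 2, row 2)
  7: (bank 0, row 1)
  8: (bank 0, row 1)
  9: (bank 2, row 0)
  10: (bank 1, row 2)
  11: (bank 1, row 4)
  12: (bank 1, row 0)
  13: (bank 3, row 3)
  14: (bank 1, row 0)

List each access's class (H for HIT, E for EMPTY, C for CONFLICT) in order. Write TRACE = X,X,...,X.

TRACE = C,C,H,H,E,C,H,H,H,C,H,C,C,H,H

step 0: bank1 5->3 [CONFLICT]
step 1: bank1 3->2 [CONFLICT]
step 2: bank2 2->2 [HIT]
step 3: bank2 2->2 [HIT]
step 4: bank3 None->3 [EMPTY]
step 5: bank0 4->1 [CONFLICT]
step 6: bank2 2->2 [HIT]
step 7: bank0 1->1 [HIT]
step 8: bank0 1->1 [HIT]
step 9: bank2 2->0 [CONFLICT]
step 10: bank1 2->2 [HIT]
step 11: bank1 2->4 [CONFLICT]
step 12: bank1 4->0 [CONFLICT]
step 13: bank3 3->3 [HIT]
step 14: bank1 0->0 [HIT]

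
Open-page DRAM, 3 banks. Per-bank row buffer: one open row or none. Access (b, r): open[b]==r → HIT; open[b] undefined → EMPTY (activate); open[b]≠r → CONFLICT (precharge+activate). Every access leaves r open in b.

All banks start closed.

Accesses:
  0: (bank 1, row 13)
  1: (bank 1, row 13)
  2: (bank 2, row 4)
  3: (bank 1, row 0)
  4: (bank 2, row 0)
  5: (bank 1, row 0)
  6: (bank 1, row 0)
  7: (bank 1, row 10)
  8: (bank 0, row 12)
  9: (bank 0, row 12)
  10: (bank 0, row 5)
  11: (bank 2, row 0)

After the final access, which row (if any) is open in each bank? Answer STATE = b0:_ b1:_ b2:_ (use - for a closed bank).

0: bank 1 row 13 — prev None → EMPTY
1: bank 1 row 13 — prev 13 → HIT
2: bank 2 row 4 — prev None → EMPTY
3: bank 1 row 0 — prev 13 → CONFLICT
4: bank 2 row 0 — prev 4 → CONFLICT
5: bank 1 row 0 — prev 0 → HIT
6: bank 1 row 0 — prev 0 → HIT
7: bank 1 row 10 — prev 0 → CONFLICT
8: bank 0 row 12 — prev None → EMPTY
9: bank 0 row 12 — prev 12 → HIT
10: bank 0 row 5 — prev 12 → CONFLICT
11: bank 2 row 0 — prev 0 → HIT

STATE = b0:5 b1:10 b2:0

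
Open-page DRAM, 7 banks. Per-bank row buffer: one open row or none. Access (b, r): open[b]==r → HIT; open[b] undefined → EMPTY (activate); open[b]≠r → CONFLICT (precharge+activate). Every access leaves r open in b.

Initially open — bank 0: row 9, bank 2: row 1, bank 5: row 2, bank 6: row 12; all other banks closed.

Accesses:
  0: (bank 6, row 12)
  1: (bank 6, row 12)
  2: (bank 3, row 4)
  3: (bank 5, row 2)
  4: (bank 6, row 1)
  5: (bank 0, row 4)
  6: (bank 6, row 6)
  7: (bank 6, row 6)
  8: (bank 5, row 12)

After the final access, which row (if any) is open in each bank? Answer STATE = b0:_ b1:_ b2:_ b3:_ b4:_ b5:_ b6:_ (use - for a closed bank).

  [0] b6 r12: had r12 ⇒ H
  [1] b6 r12: had r12 ⇒ H
  [2] b3 r4: no row ⇒ E
  [3] b5 r2: had r2 ⇒ H
  [4] b6 r1: had r12 ⇒ C
  [5] b0 r4: had r9 ⇒ C
  [6] b6 r6: had r1 ⇒ C
  [7] b6 r6: had r6 ⇒ H
  [8] b5 r12: had r2 ⇒ C

STATE = b0:4 b1:- b2:1 b3:4 b4:- b5:12 b6:6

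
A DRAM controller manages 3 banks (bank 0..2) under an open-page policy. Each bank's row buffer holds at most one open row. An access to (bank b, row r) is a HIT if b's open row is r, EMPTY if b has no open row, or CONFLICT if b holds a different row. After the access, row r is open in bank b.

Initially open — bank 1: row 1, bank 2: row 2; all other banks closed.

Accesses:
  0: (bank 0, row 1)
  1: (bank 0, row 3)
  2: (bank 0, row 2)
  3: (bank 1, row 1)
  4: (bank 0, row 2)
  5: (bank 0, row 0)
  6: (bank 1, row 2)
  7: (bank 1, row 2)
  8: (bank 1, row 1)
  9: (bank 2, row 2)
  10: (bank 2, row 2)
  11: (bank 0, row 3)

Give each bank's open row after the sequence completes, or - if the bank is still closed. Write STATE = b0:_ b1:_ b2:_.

STATE = b0:3 b1:1 b2:2

  [0] b0 r1: no row ⇒ E
  [1] b0 r3: had r1 ⇒ C
  [2] b0 r2: had r3 ⇒ C
  [3] b1 r1: had r1 ⇒ H
  [4] b0 r2: had r2 ⇒ H
  [5] b0 r0: had r2 ⇒ C
  [6] b1 r2: had r1 ⇒ C
  [7] b1 r2: had r2 ⇒ H
  [8] b1 r1: had r2 ⇒ C
  [9] b2 r2: had r2 ⇒ H
  [10] b2 r2: had r2 ⇒ H
  [11] b0 r3: had r0 ⇒ C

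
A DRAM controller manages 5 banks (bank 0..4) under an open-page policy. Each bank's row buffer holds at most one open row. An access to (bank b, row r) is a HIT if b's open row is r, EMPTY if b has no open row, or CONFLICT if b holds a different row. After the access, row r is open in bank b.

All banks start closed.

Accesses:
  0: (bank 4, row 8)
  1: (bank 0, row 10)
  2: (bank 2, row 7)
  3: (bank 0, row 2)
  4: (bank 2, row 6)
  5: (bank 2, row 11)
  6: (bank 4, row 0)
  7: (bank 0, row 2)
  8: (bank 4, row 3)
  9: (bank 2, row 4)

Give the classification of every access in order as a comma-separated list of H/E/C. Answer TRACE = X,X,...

step 0: bank4 None->8 [EMPTY]
step 1: bank0 None->10 [EMPTY]
step 2: bank2 None->7 [EMPTY]
step 3: bank0 10->2 [CONFLICT]
step 4: bank2 7->6 [CONFLICT]
step 5: bank2 6->11 [CONFLICT]
step 6: bank4 8->0 [CONFLICT]
step 7: bank0 2->2 [HIT]
step 8: bank4 0->3 [CONFLICT]
step 9: bank2 11->4 [CONFLICT]

TRACE = E,E,E,C,C,C,C,H,C,C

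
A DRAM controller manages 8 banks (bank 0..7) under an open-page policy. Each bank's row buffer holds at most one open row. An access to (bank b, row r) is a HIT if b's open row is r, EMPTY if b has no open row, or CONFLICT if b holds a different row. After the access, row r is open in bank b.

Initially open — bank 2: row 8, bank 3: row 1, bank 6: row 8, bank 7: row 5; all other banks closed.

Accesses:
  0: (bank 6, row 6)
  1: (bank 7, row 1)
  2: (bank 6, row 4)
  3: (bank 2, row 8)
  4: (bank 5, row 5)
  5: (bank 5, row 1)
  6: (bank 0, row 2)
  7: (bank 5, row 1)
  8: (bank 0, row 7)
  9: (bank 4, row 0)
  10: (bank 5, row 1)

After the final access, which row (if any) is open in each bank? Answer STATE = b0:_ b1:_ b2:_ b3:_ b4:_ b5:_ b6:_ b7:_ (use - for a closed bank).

  [0] b6 r6: had r8 ⇒ C
  [1] b7 r1: had r5 ⇒ C
  [2] b6 r4: had r6 ⇒ C
  [3] b2 r8: had r8 ⇒ H
  [4] b5 r5: no row ⇒ E
  [5] b5 r1: had r5 ⇒ C
  [6] b0 r2: no row ⇒ E
  [7] b5 r1: had r1 ⇒ H
  [8] b0 r7: had r2 ⇒ C
  [9] b4 r0: no row ⇒ E
  [10] b5 r1: had r1 ⇒ H

STATE = b0:7 b1:- b2:8 b3:1 b4:0 b5:1 b6:4 b7:1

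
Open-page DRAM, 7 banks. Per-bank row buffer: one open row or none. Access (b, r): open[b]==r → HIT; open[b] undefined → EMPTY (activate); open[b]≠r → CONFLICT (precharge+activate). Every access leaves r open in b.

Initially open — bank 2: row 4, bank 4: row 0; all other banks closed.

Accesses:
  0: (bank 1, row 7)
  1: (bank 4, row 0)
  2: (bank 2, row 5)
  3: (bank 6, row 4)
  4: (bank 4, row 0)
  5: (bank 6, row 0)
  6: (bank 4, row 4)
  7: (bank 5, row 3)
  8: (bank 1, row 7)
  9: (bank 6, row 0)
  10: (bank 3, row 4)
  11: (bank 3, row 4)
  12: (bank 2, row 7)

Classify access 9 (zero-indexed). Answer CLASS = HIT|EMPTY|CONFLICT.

#0 (1,7) E
#1 (4,0) H  (was 0)
#2 (2,5) C  (was 4)
#3 (6,4) E
#4 (4,0) H  (was 0)
#5 (6,0) C  (was 4)
#6 (4,4) C  (was 0)
#7 (5,3) E
#8 (1,7) H  (was 7)
#9 (6,0) H  (was 0)
#10 (3,4) E
#11 (3,4) H  (was 4)
#12 (2,7) C  (was 5)

CLASS = HIT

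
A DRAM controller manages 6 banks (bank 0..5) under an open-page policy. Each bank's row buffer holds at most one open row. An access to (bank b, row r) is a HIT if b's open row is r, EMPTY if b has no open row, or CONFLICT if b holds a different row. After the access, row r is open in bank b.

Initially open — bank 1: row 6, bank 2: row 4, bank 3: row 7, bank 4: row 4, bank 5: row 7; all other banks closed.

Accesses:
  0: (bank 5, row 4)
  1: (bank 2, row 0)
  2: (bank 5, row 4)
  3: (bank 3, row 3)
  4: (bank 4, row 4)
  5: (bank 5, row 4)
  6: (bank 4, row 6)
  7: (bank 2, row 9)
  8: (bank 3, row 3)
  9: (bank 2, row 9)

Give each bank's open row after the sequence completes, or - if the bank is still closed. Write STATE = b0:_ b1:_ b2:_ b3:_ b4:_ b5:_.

STATE = b0:- b1:6 b2:9 b3:3 b4:6 b5:4

  [0] b5 r4: had r7 ⇒ C
  [1] b2 r0: had r4 ⇒ C
  [2] b5 r4: had r4 ⇒ H
  [3] b3 r3: had r7 ⇒ C
  [4] b4 r4: had r4 ⇒ H
  [5] b5 r4: had r4 ⇒ H
  [6] b4 r6: had r4 ⇒ C
  [7] b2 r9: had r0 ⇒ C
  [8] b3 r3: had r3 ⇒ H
  [9] b2 r9: had r9 ⇒ H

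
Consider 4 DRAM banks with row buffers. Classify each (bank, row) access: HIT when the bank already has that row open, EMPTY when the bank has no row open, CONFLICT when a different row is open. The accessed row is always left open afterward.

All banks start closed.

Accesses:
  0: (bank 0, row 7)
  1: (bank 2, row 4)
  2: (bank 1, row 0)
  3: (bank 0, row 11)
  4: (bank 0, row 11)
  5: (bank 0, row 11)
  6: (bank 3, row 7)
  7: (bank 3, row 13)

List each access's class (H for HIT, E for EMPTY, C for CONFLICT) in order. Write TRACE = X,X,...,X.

0: bank 0 row 7 — prev None → EMPTY
1: bank 2 row 4 — prev None → EMPTY
2: bank 1 row 0 — prev None → EMPTY
3: bank 0 row 11 — prev 7 → CONFLICT
4: bank 0 row 11 — prev 11 → HIT
5: bank 0 row 11 — prev 11 → HIT
6: bank 3 row 7 — prev None → EMPTY
7: bank 3 row 13 — prev 7 → CONFLICT

TRACE = E,E,E,C,H,H,E,C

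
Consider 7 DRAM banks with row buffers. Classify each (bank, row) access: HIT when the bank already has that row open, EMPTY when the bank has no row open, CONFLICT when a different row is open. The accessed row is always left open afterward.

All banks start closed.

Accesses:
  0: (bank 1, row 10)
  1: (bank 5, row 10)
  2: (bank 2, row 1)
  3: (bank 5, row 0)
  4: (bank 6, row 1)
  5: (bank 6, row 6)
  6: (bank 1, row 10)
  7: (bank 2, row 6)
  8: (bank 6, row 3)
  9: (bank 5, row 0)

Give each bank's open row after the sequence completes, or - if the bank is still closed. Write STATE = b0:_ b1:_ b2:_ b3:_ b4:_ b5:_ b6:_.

STATE = b0:- b1:10 b2:6 b3:- b4:- b5:0 b6:3

step 0: bank1 None->10 [EMPTY]
step 1: bank5 None->10 [EMPTY]
step 2: bank2 None->1 [EMPTY]
step 3: bank5 10->0 [CONFLICT]
step 4: bank6 None->1 [EMPTY]
step 5: bank6 1->6 [CONFLICT]
step 6: bank1 10->10 [HIT]
step 7: bank2 1->6 [CONFLICT]
step 8: bank6 6->3 [CONFLICT]
step 9: bank5 0->0 [HIT]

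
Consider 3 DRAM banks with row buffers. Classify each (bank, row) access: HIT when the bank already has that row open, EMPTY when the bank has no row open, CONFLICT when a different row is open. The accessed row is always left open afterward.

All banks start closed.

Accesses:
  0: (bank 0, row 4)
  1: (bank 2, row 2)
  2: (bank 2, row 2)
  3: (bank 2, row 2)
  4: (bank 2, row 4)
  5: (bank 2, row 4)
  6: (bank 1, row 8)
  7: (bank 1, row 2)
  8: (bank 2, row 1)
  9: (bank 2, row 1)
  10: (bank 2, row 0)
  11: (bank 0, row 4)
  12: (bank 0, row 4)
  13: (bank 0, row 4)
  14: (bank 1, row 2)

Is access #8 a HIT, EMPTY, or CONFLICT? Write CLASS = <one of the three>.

CLASS = CONFLICT

  [0] b0 r4: no row ⇒ E
  [1] b2 r2: no row ⇒ E
  [2] b2 r2: had r2 ⇒ H
  [3] b2 r2: had r2 ⇒ H
  [4] b2 r4: had r2 ⇒ C
  [5] b2 r4: had r4 ⇒ H
  [6] b1 r8: no row ⇒ E
  [7] b1 r2: had r8 ⇒ C
  [8] b2 r1: had r4 ⇒ C
  [9] b2 r1: had r1 ⇒ H
  [10] b2 r0: had r1 ⇒ C
  [11] b0 r4: had r4 ⇒ H
  [12] b0 r4: had r4 ⇒ H
  [13] b0 r4: had r4 ⇒ H
  [14] b1 r2: had r2 ⇒ H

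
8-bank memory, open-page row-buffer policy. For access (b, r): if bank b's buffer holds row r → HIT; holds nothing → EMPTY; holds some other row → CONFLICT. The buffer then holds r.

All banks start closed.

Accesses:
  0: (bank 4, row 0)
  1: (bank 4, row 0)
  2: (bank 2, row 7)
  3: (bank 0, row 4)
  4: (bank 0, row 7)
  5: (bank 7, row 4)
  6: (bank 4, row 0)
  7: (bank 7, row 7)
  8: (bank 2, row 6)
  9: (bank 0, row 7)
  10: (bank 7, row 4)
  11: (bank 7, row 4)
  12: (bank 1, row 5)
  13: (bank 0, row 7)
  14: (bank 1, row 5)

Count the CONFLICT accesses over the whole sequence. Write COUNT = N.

#0 (4,0) E
#1 (4,0) H  (was 0)
#2 (2,7) E
#3 (0,4) E
#4 (0,7) C  (was 4)
#5 (7,4) E
#6 (4,0) H  (was 0)
#7 (7,7) C  (was 4)
#8 (2,6) C  (was 7)
#9 (0,7) H  (was 7)
#10 (7,4) C  (was 7)
#11 (7,4) H  (was 4)
#12 (1,5) E
#13 (0,7) H  (was 7)
#14 (1,5) H  (was 5)

COUNT = 4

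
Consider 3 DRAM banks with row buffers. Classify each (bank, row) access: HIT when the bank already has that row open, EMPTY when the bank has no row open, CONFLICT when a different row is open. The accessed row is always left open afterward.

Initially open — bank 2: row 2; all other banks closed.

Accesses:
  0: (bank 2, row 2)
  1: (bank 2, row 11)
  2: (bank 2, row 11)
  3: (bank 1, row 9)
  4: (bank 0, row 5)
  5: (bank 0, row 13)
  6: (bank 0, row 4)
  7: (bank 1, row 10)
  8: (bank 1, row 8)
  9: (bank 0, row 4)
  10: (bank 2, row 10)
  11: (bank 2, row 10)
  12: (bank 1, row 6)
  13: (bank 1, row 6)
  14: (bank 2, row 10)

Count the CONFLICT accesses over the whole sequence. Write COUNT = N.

COUNT = 7

#0 (2,2) H  (was 2)
#1 (2,11) C  (was 2)
#2 (2,11) H  (was 11)
#3 (1,9) E
#4 (0,5) E
#5 (0,13) C  (was 5)
#6 (0,4) C  (was 13)
#7 (1,10) C  (was 9)
#8 (1,8) C  (was 10)
#9 (0,4) H  (was 4)
#10 (2,10) C  (was 11)
#11 (2,10) H  (was 10)
#12 (1,6) C  (was 8)
#13 (1,6) H  (was 6)
#14 (2,10) H  (was 10)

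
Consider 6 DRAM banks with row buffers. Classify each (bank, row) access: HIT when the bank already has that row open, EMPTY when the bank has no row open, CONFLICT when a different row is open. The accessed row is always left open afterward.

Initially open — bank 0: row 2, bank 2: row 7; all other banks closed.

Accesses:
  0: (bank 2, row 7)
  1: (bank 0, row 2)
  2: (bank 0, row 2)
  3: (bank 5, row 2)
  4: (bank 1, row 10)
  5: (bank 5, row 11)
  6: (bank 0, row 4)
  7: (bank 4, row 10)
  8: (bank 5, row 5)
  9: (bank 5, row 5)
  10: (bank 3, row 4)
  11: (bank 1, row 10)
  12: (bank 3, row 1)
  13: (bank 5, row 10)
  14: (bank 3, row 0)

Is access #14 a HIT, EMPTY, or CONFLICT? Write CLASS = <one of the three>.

step 0: bank2 7->7 [HIT]
step 1: bank0 2->2 [HIT]
step 2: bank0 2->2 [HIT]
step 3: bank5 None->2 [EMPTY]
step 4: bank1 None->10 [EMPTY]
step 5: bank5 2->11 [CONFLICT]
step 6: bank0 2->4 [CONFLICT]
step 7: bank4 None->10 [EMPTY]
step 8: bank5 11->5 [CONFLICT]
step 9: bank5 5->5 [HIT]
step 10: bank3 None->4 [EMPTY]
step 11: bank1 10->10 [HIT]
step 12: bank3 4->1 [CONFLICT]
step 13: bank5 5->10 [CONFLICT]
step 14: bank3 1->0 [CONFLICT]

CLASS = CONFLICT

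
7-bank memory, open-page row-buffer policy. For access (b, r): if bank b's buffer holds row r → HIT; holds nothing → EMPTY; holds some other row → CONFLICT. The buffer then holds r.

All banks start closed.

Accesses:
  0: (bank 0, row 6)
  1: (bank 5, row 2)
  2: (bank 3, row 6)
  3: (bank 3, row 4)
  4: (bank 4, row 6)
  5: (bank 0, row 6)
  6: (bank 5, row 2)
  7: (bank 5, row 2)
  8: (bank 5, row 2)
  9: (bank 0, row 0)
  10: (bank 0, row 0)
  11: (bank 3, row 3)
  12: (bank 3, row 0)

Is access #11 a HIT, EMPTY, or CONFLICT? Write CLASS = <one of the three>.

CLASS = CONFLICT

#0 (0,6) E
#1 (5,2) E
#2 (3,6) E
#3 (3,4) C  (was 6)
#4 (4,6) E
#5 (0,6) H  (was 6)
#6 (5,2) H  (was 2)
#7 (5,2) H  (was 2)
#8 (5,2) H  (was 2)
#9 (0,0) C  (was 6)
#10 (0,0) H  (was 0)
#11 (3,3) C  (was 4)
#12 (3,0) C  (was 3)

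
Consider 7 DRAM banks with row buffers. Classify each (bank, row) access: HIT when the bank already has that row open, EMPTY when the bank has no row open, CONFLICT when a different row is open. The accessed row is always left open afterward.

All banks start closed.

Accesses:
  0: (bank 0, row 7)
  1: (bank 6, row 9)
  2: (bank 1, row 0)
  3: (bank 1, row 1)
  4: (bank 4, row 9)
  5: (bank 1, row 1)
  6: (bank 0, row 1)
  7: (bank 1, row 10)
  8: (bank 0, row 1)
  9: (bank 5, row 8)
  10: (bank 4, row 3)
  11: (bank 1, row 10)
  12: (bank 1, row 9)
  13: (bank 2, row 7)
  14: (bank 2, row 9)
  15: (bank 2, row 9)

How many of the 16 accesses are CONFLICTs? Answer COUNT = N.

COUNT = 6

#0 (0,7) E
#1 (6,9) E
#2 (1,0) E
#3 (1,1) C  (was 0)
#4 (4,9) E
#5 (1,1) H  (was 1)
#6 (0,1) C  (was 7)
#7 (1,10) C  (was 1)
#8 (0,1) H  (was 1)
#9 (5,8) E
#10 (4,3) C  (was 9)
#11 (1,10) H  (was 10)
#12 (1,9) C  (was 10)
#13 (2,7) E
#14 (2,9) C  (was 7)
#15 (2,9) H  (was 9)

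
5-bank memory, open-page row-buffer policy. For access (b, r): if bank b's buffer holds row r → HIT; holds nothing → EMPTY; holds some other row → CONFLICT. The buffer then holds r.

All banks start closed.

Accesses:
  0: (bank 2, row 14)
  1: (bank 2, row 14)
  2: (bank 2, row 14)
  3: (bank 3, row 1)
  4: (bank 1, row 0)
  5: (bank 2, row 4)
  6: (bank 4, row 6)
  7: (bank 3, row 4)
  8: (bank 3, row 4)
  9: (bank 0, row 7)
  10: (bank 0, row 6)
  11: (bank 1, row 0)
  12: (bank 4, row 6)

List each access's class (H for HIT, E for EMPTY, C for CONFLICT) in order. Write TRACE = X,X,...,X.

TRACE = E,H,H,E,E,C,E,C,H,E,C,H,H

step 0: bank2 None->14 [EMPTY]
step 1: bank2 14->14 [HIT]
step 2: bank2 14->14 [HIT]
step 3: bank3 None->1 [EMPTY]
step 4: bank1 None->0 [EMPTY]
step 5: bank2 14->4 [CONFLICT]
step 6: bank4 None->6 [EMPTY]
step 7: bank3 1->4 [CONFLICT]
step 8: bank3 4->4 [HIT]
step 9: bank0 None->7 [EMPTY]
step 10: bank0 7->6 [CONFLICT]
step 11: bank1 0->0 [HIT]
step 12: bank4 6->6 [HIT]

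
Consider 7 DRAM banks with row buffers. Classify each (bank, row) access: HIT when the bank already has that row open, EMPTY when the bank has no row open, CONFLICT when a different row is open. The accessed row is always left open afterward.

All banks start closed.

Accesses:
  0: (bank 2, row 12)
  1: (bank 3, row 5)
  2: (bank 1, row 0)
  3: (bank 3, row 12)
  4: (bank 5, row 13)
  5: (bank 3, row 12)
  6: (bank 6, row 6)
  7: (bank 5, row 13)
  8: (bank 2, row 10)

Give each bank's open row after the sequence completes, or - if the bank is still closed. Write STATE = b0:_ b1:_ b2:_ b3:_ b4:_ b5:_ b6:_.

0: bank 2 row 12 — prev None → EMPTY
1: bank 3 row 5 — prev None → EMPTY
2: bank 1 row 0 — prev None → EMPTY
3: bank 3 row 12 — prev 5 → CONFLICT
4: bank 5 row 13 — prev None → EMPTY
5: bank 3 row 12 — prev 12 → HIT
6: bank 6 row 6 — prev None → EMPTY
7: bank 5 row 13 — prev 13 → HIT
8: bank 2 row 10 — prev 12 → CONFLICT

STATE = b0:- b1:0 b2:10 b3:12 b4:- b5:13 b6:6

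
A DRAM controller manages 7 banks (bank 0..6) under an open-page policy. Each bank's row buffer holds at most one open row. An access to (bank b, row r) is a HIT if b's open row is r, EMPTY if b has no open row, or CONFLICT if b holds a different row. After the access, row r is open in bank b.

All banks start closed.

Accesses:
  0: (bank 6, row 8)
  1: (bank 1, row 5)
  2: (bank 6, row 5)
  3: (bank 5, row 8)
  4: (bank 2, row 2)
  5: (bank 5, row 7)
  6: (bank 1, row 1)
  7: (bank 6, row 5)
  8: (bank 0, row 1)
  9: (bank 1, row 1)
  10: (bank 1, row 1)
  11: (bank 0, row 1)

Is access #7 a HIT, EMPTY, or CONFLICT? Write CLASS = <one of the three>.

CLASS = HIT

step 0: bank6 None->8 [EMPTY]
step 1: bank1 None->5 [EMPTY]
step 2: bank6 8->5 [CONFLICT]
step 3: bank5 None->8 [EMPTY]
step 4: bank2 None->2 [EMPTY]
step 5: bank5 8->7 [CONFLICT]
step 6: bank1 5->1 [CONFLICT]
step 7: bank6 5->5 [HIT]
step 8: bank0 None->1 [EMPTY]
step 9: bank1 1->1 [HIT]
step 10: bank1 1->1 [HIT]
step 11: bank0 1->1 [HIT]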